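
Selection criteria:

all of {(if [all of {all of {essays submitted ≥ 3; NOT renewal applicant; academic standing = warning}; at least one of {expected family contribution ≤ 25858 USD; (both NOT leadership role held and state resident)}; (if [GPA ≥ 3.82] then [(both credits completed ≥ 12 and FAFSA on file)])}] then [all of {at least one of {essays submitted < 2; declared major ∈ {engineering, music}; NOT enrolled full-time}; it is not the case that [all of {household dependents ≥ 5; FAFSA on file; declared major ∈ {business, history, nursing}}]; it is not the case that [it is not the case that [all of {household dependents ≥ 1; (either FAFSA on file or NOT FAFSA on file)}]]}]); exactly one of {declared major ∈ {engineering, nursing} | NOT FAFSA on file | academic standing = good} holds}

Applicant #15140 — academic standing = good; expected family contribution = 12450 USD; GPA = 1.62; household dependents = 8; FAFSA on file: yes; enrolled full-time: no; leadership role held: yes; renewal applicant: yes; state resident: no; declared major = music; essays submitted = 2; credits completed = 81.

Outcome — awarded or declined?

Awarded

Atomic conditions:
  essays submitted ≥ 3: 2 ≥ 3 is false
  NOT renewal applicant: yes → false
  academic standing = warning: good == warning is false
  expected family contribution ≤ 25858 USD: 12450 ≤ 25858 is true
  NOT leadership role held: yes → false
  state resident: no → false
  GPA ≥ 3.82: 1.62 ≥ 3.82 is false
  credits completed ≥ 12: 81 ≥ 12 is true
  FAFSA on file: yes → true
  essays submitted < 2: 2 < 2 is false
  declared major ∈ {engineering, music}: music is in the set → true
  NOT enrolled full-time: no → true
  household dependents ≥ 5: 8 ≥ 5 is true
  declared major ∈ {business, history, nursing}: music is not in the set → false
  household dependents ≥ 1: 8 ≥ 1 is true
  NOT FAFSA on file: yes → false
  declared major ∈ {engineering, nursing}: music is not in the set → false
  academic standing = good: good == good is true
Combine:
[1.1.1] false AND false AND false = false
[1.1.2.2] false AND false = false
[1.1.2] true OR false = true
[1.1.3.2] true AND true = true
[1.1.3] false → true (antecedent false ⇒ implication holds) = true
[1.1] false AND true AND true = false
[1.2.1] false OR true OR true = true
[1.2.2.1] true AND true AND false = false
[1.2.2] NOT false = true
[1.2.3.1.1.2] true OR false = true
[1.2.3.1.1] true AND true = true
[1.2.3.1] NOT true = false
[1.2.3] NOT false = true
[1.2] true AND true AND true = true
[1] false → true (antecedent false ⇒ implication holds) = true
[2] exactly-one(false, false, true) = true
[root] true AND true = true
Overall: true → awarded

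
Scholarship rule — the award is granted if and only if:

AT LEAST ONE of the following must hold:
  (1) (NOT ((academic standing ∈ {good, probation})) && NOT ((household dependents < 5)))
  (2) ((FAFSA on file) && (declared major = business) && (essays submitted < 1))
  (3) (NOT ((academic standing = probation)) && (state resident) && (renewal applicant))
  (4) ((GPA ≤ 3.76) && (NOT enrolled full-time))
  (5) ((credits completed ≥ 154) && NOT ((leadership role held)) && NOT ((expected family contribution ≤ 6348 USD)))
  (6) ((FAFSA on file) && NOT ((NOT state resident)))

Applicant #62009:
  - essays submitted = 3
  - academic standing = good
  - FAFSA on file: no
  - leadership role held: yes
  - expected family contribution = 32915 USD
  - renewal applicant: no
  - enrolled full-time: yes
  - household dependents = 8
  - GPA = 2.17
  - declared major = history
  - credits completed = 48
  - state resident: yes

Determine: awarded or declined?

Declined

Atomic conditions:
  academic standing ∈ {good, probation}: good is in the set → true
  household dependents < 5: 8 < 5 is false
  FAFSA on file: no → false
  declared major = business: history == business is false
  essays submitted < 1: 3 < 1 is false
  academic standing = probation: good == probation is false
  state resident: yes → true
  renewal applicant: no → false
  GPA ≤ 3.76: 2.17 ≤ 3.76 is true
  NOT enrolled full-time: yes → false
  credits completed ≥ 154: 48 ≥ 154 is false
  leadership role held: yes → true
  expected family contribution ≤ 6348 USD: 32915 ≤ 6348 is false
  NOT state resident: yes → false
Combine:
[1.1] NOT true = false
[1.2] NOT false = true
[1] false AND true = false
[2] false AND false AND false = false
[3.1] NOT false = true
[3] true AND true AND false = false
[4] true AND false = false
[5.2] NOT true = false
[5.3] NOT false = true
[5] false AND false AND true = false
[6.2] NOT false = true
[6] false AND true = false
[root] false OR false OR false OR false OR false OR false = false
Overall: false → declined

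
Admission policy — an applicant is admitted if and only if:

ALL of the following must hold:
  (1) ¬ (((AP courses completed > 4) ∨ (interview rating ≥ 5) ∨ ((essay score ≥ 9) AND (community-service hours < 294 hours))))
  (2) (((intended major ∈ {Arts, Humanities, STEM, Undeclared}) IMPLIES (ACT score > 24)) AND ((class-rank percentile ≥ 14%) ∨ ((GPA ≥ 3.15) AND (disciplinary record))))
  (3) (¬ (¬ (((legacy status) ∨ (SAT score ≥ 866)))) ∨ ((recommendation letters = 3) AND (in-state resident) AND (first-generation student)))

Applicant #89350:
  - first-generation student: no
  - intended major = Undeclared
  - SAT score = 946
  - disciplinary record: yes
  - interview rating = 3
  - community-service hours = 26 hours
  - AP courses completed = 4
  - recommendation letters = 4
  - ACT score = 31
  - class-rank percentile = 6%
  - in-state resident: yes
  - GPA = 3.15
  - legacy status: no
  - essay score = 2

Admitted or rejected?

Admitted

Atomic conditions:
  AP courses completed > 4: 4 > 4 is false
  interview rating ≥ 5: 3 ≥ 5 is false
  essay score ≥ 9: 2 ≥ 9 is false
  community-service hours < 294 hours: 26 < 294 is true
  intended major ∈ {Arts, Humanities, STEM, Undeclared}: Undeclared is in the set → true
  ACT score > 24: 31 > 24 is true
  class-rank percentile ≥ 14%: 6 ≥ 14 is false
  GPA ≥ 3.15: 3.15 ≥ 3.15 is true
  disciplinary record: yes → true
  legacy status: no → false
  SAT score ≥ 866: 946 ≥ 866 is true
  recommendation letters = 3: 4 == 3 is false
  in-state resident: yes → true
  first-generation student: no → false
Combine:
[1.1.3] false AND true = false
[1.1] false OR false OR false = false
[1] NOT false = true
[2.1] true → true = true
[2.2.2] true AND true = true
[2.2] false OR true = true
[2] true AND true = true
[3.1.1.1] false OR true = true
[3.1.1] NOT true = false
[3.1] NOT false = true
[3.2] false AND true AND false = false
[3] true OR false = true
[root] true AND true AND true = true
Overall: true → admitted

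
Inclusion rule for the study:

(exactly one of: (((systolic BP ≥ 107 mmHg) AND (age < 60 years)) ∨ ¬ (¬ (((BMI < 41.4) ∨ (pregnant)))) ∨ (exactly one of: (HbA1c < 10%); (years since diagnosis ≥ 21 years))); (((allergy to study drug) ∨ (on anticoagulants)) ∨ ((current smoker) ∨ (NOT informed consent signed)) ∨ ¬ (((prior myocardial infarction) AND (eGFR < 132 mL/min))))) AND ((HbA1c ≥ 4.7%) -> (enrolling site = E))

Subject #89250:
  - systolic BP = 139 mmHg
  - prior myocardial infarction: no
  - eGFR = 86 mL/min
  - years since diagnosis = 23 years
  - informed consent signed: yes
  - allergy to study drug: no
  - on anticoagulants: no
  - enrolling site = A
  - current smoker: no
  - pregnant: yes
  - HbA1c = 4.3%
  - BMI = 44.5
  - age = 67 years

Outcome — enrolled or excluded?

Atomic conditions:
  systolic BP ≥ 107 mmHg: 139 ≥ 107 is true
  age < 60 years: 67 < 60 is false
  BMI < 41.4: 44.5 < 41.4 is false
  pregnant: yes → true
  HbA1c < 10%: 4.3 < 10 is true
  years since diagnosis ≥ 21 years: 23 ≥ 21 is true
  allergy to study drug: no → false
  on anticoagulants: no → false
  current smoker: no → false
  NOT informed consent signed: yes → false
  prior myocardial infarction: no → false
  eGFR < 132 mL/min: 86 < 132 is true
  HbA1c ≥ 4.7%: 4.3 ≥ 4.7 is false
  enrolling site = E: A == E is false
Combine:
[1.1.1] true AND false = false
[1.1.2.1.1] false OR true = true
[1.1.2.1] NOT true = false
[1.1.2] NOT false = true
[1.1.3] exactly-one(true, true) = false
[1.1] false OR true OR false = true
[1.2.1] false OR false = false
[1.2.2] false OR false = false
[1.2.3.1] false AND true = false
[1.2.3] NOT false = true
[1.2] false OR false OR true = true
[1] exactly-one(true, true) = false
[2] false → false (antecedent false ⇒ implication holds) = true
[root] false AND true = false
Overall: false → excluded

Excluded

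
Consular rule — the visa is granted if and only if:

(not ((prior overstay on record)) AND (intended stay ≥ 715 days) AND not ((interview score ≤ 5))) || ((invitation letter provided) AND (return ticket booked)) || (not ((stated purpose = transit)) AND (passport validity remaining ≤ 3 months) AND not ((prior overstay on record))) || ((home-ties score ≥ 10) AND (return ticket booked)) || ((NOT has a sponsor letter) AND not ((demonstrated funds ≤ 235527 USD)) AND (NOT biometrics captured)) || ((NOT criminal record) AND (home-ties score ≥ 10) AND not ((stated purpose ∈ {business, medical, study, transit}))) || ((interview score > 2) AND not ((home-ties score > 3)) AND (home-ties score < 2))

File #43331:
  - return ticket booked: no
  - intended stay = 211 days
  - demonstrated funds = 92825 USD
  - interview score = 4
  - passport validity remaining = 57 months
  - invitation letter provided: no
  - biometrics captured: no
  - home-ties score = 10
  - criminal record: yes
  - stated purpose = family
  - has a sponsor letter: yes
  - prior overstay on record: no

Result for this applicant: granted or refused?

Refused

Atomic conditions:
  prior overstay on record: no → false
  intended stay ≥ 715 days: 211 ≥ 715 is false
  interview score ≤ 5: 4 ≤ 5 is true
  invitation letter provided: no → false
  return ticket booked: no → false
  stated purpose = transit: family == transit is false
  passport validity remaining ≤ 3 months: 57 ≤ 3 is false
  home-ties score ≥ 10: 10 ≥ 10 is true
  NOT has a sponsor letter: yes → false
  demonstrated funds ≤ 235527 USD: 92825 ≤ 235527 is true
  NOT biometrics captured: no → true
  NOT criminal record: yes → false
  stated purpose ∈ {business, medical, study, transit}: family is not in the set → false
  interview score > 2: 4 > 2 is true
  home-ties score > 3: 10 > 3 is true
  home-ties score < 2: 10 < 2 is false
Combine:
[1.1] NOT false = true
[1.3] NOT true = false
[1] true AND false AND false = false
[2] false AND false = false
[3.1] NOT false = true
[3.3] NOT false = true
[3] true AND false AND true = false
[4] true AND false = false
[5.2] NOT true = false
[5] false AND false AND true = false
[6.3] NOT false = true
[6] false AND true AND true = false
[7.2] NOT true = false
[7] true AND false AND false = false
[root] false OR false OR false OR false OR false OR false OR false = false
Overall: false → refused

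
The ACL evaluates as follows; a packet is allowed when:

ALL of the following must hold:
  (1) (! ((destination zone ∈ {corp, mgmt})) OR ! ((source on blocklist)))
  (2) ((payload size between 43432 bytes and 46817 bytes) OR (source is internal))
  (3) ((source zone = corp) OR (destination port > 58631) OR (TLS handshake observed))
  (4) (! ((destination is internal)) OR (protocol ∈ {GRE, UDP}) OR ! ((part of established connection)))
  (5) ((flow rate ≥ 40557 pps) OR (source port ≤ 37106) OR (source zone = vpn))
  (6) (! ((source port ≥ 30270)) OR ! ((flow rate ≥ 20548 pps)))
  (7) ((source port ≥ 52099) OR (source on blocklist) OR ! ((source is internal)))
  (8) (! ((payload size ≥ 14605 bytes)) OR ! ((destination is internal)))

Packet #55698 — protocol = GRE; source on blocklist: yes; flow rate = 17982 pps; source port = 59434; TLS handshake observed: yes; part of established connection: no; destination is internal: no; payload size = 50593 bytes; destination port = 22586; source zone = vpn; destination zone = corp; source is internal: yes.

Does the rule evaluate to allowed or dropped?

Dropped

Atomic conditions:
  destination zone ∈ {corp, mgmt}: corp is in the set → true
  source on blocklist: yes → true
  payload size between 43432 bytes and 46817 bytes: 50593 in [43432, 46817] is false
  source is internal: yes → true
  source zone = corp: vpn == corp is false
  destination port > 58631: 22586 > 58631 is false
  TLS handshake observed: yes → true
  destination is internal: no → false
  protocol ∈ {GRE, UDP}: GRE is in the set → true
  part of established connection: no → false
  flow rate ≥ 40557 pps: 17982 ≥ 40557 is false
  source port ≤ 37106: 59434 ≤ 37106 is false
  source zone = vpn: vpn == vpn is true
  source port ≥ 30270: 59434 ≥ 30270 is true
  flow rate ≥ 20548 pps: 17982 ≥ 20548 is false
  source port ≥ 52099: 59434 ≥ 52099 is true
  payload size ≥ 14605 bytes: 50593 ≥ 14605 is true
Combine:
[1.1] NOT true = false
[1.2] NOT true = false
[1] false OR false = false
[2] false OR true = true
[3] false OR false OR true = true
[4.1] NOT false = true
[4.3] NOT false = true
[4] true OR true OR true = true
[5] false OR false OR true = true
[6.1] NOT true = false
[6.2] NOT false = true
[6] false OR true = true
[7.3] NOT true = false
[7] true OR true OR false = true
[8.1] NOT true = false
[8.2] NOT false = true
[8] false OR true = true
[root] false AND true AND true AND true AND true AND true AND true AND true = false
Overall: false → dropped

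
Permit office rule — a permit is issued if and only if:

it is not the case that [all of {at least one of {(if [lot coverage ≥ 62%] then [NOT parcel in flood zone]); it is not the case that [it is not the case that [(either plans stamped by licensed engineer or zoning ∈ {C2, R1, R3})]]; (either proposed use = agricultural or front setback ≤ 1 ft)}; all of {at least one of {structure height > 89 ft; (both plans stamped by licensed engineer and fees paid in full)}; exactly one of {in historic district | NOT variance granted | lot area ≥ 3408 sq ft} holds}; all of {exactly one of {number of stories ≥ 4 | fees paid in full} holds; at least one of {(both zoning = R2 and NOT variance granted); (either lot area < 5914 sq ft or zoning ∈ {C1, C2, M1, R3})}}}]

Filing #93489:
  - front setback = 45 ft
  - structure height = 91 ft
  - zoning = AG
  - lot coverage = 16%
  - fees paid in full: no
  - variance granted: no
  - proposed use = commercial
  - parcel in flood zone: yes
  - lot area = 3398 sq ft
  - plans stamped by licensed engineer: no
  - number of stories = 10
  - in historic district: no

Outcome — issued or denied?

Atomic conditions:
  lot coverage ≥ 62%: 16 ≥ 62 is false
  NOT parcel in flood zone: yes → false
  plans stamped by licensed engineer: no → false
  zoning ∈ {C2, R1, R3}: AG is not in the set → false
  proposed use = agricultural: commercial == agricultural is false
  front setback ≤ 1 ft: 45 ≤ 1 is false
  structure height > 89 ft: 91 > 89 is true
  fees paid in full: no → false
  in historic district: no → false
  NOT variance granted: no → true
  lot area ≥ 3408 sq ft: 3398 ≥ 3408 is false
  number of stories ≥ 4: 10 ≥ 4 is true
  zoning = R2: AG == R2 is false
  lot area < 5914 sq ft: 3398 < 5914 is true
  zoning ∈ {C1, C2, M1, R3}: AG is not in the set → false
Combine:
[1.1.1] false → false (antecedent false ⇒ implication holds) = true
[1.1.2.1.1] false OR false = false
[1.1.2.1] NOT false = true
[1.1.2] NOT true = false
[1.1.3] false OR false = false
[1.1] true OR false OR false = true
[1.2.1.2] false AND false = false
[1.2.1] true OR false = true
[1.2.2] exactly-one(false, true, false) = true
[1.2] true AND true = true
[1.3.1] exactly-one(true, false) = true
[1.3.2.1] false AND true = false
[1.3.2.2] true OR false = true
[1.3.2] false OR true = true
[1.3] true AND true = true
[1] true AND true AND true = true
[root] NOT true = false
Overall: false → denied

Denied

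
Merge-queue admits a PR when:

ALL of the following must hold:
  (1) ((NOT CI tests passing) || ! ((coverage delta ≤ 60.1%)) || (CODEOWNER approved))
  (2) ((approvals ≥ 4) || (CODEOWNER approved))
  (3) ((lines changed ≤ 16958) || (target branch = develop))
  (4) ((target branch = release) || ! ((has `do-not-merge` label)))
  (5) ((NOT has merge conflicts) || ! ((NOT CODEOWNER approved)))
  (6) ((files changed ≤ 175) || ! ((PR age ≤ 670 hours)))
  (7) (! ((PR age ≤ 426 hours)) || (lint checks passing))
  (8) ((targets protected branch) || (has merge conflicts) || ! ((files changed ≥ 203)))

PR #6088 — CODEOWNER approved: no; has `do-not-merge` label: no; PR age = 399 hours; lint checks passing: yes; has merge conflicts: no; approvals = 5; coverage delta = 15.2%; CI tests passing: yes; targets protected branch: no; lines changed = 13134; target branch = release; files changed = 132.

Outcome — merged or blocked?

Atomic conditions:
  NOT CI tests passing: yes → false
  coverage delta ≤ 60.1%: 15.2 ≤ 60.1 is true
  CODEOWNER approved: no → false
  approvals ≥ 4: 5 ≥ 4 is true
  lines changed ≤ 16958: 13134 ≤ 16958 is true
  target branch = develop: release == develop is false
  target branch = release: release == release is true
  has `do-not-merge` label: no → false
  NOT has merge conflicts: no → true
  NOT CODEOWNER approved: no → true
  files changed ≤ 175: 132 ≤ 175 is true
  PR age ≤ 670 hours: 399 ≤ 670 is true
  PR age ≤ 426 hours: 399 ≤ 426 is true
  lint checks passing: yes → true
  targets protected branch: no → false
  has merge conflicts: no → false
  files changed ≥ 203: 132 ≥ 203 is false
Combine:
[1.2] NOT true = false
[1] false OR false OR false = false
[2] true OR false = true
[3] true OR false = true
[4.2] NOT false = true
[4] true OR true = true
[5.2] NOT true = false
[5] true OR false = true
[6.2] NOT true = false
[6] true OR false = true
[7.1] NOT true = false
[7] false OR true = true
[8.3] NOT false = true
[8] false OR false OR true = true
[root] false AND true AND true AND true AND true AND true AND true AND true = false
Overall: false → blocked

Blocked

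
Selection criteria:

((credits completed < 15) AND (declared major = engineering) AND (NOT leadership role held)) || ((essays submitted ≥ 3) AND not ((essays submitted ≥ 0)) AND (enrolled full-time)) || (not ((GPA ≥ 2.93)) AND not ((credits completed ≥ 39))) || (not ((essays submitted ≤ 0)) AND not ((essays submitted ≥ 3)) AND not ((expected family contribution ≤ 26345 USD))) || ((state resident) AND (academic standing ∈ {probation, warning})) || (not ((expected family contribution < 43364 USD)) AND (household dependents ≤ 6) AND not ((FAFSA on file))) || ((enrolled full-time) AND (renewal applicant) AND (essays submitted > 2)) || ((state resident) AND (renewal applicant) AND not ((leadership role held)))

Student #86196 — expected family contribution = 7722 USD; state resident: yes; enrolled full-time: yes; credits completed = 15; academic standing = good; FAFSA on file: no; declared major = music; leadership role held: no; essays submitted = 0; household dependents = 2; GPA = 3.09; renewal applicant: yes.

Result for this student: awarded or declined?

Awarded

Atomic conditions:
  credits completed < 15: 15 < 15 is false
  declared major = engineering: music == engineering is false
  NOT leadership role held: no → true
  essays submitted ≥ 3: 0 ≥ 3 is false
  essays submitted ≥ 0: 0 ≥ 0 is true
  enrolled full-time: yes → true
  GPA ≥ 2.93: 3.09 ≥ 2.93 is true
  credits completed ≥ 39: 15 ≥ 39 is false
  essays submitted ≤ 0: 0 ≤ 0 is true
  expected family contribution ≤ 26345 USD: 7722 ≤ 26345 is true
  state resident: yes → true
  academic standing ∈ {probation, warning}: good is not in the set → false
  expected family contribution < 43364 USD: 7722 < 43364 is true
  household dependents ≤ 6: 2 ≤ 6 is true
  FAFSA on file: no → false
  renewal applicant: yes → true
  essays submitted > 2: 0 > 2 is false
  leadership role held: no → false
Combine:
[1] false AND false AND true = false
[2.2] NOT true = false
[2] false AND false AND true = false
[3.1] NOT true = false
[3.2] NOT false = true
[3] false AND true = false
[4.1] NOT true = false
[4.2] NOT false = true
[4.3] NOT true = false
[4] false AND true AND false = false
[5] true AND false = false
[6.1] NOT true = false
[6.3] NOT false = true
[6] false AND true AND true = false
[7] true AND true AND false = false
[8.3] NOT false = true
[8] true AND true AND true = true
[root] false OR false OR false OR false OR false OR false OR false OR true = true
Overall: true → awarded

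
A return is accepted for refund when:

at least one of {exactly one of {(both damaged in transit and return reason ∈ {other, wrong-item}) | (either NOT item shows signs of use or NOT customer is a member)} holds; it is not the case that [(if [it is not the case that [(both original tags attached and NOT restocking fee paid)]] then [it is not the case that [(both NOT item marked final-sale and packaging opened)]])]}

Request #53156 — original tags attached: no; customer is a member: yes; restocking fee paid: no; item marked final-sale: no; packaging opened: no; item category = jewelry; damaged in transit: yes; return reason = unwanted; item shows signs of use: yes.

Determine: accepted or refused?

Refused

Atomic conditions:
  damaged in transit: yes → true
  return reason ∈ {other, wrong-item}: unwanted is not in the set → false
  NOT item shows signs of use: yes → false
  NOT customer is a member: yes → false
  original tags attached: no → false
  NOT restocking fee paid: no → true
  NOT item marked final-sale: no → true
  packaging opened: no → false
Combine:
[1.1] true AND false = false
[1.2] false OR false = false
[1] exactly-one(false, false) = false
[2.1.1.1] false AND true = false
[2.1.1] NOT false = true
[2.1.2.1] true AND false = false
[2.1.2] NOT false = true
[2.1] true → true = true
[2] NOT true = false
[root] false OR false = false
Overall: false → refused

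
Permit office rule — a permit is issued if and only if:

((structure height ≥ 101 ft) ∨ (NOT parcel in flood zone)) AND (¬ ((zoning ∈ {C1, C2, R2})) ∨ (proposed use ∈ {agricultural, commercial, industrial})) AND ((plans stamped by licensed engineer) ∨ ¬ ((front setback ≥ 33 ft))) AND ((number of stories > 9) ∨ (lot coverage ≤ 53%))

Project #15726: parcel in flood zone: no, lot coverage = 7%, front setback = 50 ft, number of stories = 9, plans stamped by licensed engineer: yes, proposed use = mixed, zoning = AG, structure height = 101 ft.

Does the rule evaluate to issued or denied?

Atomic conditions:
  structure height ≥ 101 ft: 101 ≥ 101 is true
  NOT parcel in flood zone: no → true
  zoning ∈ {C1, C2, R2}: AG is not in the set → false
  proposed use ∈ {agricultural, commercial, industrial}: mixed is not in the set → false
  plans stamped by licensed engineer: yes → true
  front setback ≥ 33 ft: 50 ≥ 33 is true
  number of stories > 9: 9 > 9 is false
  lot coverage ≤ 53%: 7 ≤ 53 is true
Combine:
[1] true OR true = true
[2.1] NOT false = true
[2] true OR false = true
[3.2] NOT true = false
[3] true OR false = true
[4] false OR true = true
[root] true AND true AND true AND true = true
Overall: true → issued

Issued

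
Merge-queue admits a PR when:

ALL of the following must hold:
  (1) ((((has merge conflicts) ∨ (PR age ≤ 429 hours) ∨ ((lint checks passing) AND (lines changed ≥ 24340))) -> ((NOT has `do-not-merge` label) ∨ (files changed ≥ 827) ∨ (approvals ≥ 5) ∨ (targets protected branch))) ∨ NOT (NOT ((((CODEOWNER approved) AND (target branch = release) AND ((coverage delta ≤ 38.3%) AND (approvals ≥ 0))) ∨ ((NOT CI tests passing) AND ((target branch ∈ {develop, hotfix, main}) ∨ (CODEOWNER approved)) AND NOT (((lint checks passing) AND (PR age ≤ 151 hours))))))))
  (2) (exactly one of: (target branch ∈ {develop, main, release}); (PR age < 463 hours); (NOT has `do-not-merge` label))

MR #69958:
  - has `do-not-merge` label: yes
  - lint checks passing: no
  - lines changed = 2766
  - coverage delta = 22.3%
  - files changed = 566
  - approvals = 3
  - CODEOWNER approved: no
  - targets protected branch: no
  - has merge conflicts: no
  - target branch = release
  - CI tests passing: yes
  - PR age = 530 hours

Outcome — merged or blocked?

Merged

Atomic conditions:
  has merge conflicts: no → false
  PR age ≤ 429 hours: 530 ≤ 429 is false
  lint checks passing: no → false
  lines changed ≥ 24340: 2766 ≥ 24340 is false
  NOT has `do-not-merge` label: yes → false
  files changed ≥ 827: 566 ≥ 827 is false
  approvals ≥ 5: 3 ≥ 5 is false
  targets protected branch: no → false
  CODEOWNER approved: no → false
  target branch = release: release == release is true
  coverage delta ≤ 38.3%: 22.3 ≤ 38.3 is true
  approvals ≥ 0: 3 ≥ 0 is true
  NOT CI tests passing: yes → false
  target branch ∈ {develop, hotfix, main}: release is not in the set → false
  PR age ≤ 151 hours: 530 ≤ 151 is false
  target branch ∈ {develop, main, release}: release is in the set → true
  PR age < 463 hours: 530 < 463 is false
Combine:
[1.1.1.3] false AND false = false
[1.1.1] false OR false OR false = false
[1.1.2] false OR false OR false OR false = false
[1.1] false → false (antecedent false ⇒ implication holds) = true
[1.2.1.1.1.3] true AND true = true
[1.2.1.1.1] false AND true AND true = false
[1.2.1.1.2.2] false OR false = false
[1.2.1.1.2.3.1] false AND false = false
[1.2.1.1.2.3] NOT false = true
[1.2.1.1.2] false AND false AND true = false
[1.2.1.1] false OR false = false
[1.2.1] NOT false = true
[1.2] NOT true = false
[1] true OR false = true
[2] exactly-one(true, false, false) = true
[root] true AND true = true
Overall: true → merged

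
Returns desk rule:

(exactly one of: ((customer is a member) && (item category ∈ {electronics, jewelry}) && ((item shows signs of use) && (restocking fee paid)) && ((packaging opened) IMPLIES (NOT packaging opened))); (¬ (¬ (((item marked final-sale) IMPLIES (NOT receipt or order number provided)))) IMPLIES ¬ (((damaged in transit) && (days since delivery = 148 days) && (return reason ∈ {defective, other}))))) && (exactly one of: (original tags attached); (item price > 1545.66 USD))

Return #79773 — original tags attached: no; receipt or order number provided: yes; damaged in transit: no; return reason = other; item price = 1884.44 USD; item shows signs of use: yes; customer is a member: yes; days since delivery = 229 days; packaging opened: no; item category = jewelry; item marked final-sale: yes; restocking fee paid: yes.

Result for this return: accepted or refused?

Atomic conditions:
  customer is a member: yes → true
  item category ∈ {electronics, jewelry}: jewelry is in the set → true
  item shows signs of use: yes → true
  restocking fee paid: yes → true
  packaging opened: no → false
  NOT packaging opened: no → true
  item marked final-sale: yes → true
  NOT receipt or order number provided: yes → false
  damaged in transit: no → false
  days since delivery = 148 days: 229 == 148 is false
  return reason ∈ {defective, other}: other is in the set → true
  original tags attached: no → false
  item price > 1545.66 USD: 1884.44 > 1545.66 is true
Combine:
[1.1.3] true AND true = true
[1.1.4] false → true (antecedent false ⇒ implication holds) = true
[1.1] true AND true AND true AND true = true
[1.2.1.1.1] true → false = false
[1.2.1.1] NOT false = true
[1.2.1] NOT true = false
[1.2.2.1] false AND false AND true = false
[1.2.2] NOT false = true
[1.2] false → true (antecedent false ⇒ implication holds) = true
[1] exactly-one(true, true) = false
[2] exactly-one(false, true) = true
[root] false AND true = false
Overall: false → refused

Refused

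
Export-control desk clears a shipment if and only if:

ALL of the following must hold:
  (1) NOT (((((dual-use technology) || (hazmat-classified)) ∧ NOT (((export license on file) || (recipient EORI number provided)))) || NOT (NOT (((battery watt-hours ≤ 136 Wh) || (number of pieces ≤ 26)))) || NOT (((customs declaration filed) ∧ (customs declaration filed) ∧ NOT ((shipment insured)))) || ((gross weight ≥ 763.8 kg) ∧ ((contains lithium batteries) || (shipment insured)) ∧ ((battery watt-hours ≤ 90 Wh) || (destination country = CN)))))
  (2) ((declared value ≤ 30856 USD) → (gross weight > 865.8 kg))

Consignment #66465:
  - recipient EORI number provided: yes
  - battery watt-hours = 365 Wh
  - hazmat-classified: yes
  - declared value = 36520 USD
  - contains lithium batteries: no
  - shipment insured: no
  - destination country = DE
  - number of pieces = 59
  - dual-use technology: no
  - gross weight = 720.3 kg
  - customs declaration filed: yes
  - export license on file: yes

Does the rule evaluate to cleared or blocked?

Cleared

Atomic conditions:
  dual-use technology: no → false
  hazmat-classified: yes → true
  export license on file: yes → true
  recipient EORI number provided: yes → true
  battery watt-hours ≤ 136 Wh: 365 ≤ 136 is false
  number of pieces ≤ 26: 59 ≤ 26 is false
  customs declaration filed: yes → true
  shipment insured: no → false
  gross weight ≥ 763.8 kg: 720.3 ≥ 763.8 is false
  contains lithium batteries: no → false
  battery watt-hours ≤ 90 Wh: 365 ≤ 90 is false
  destination country = CN: DE == CN is false
  declared value ≤ 30856 USD: 36520 ≤ 30856 is false
  gross weight > 865.8 kg: 720.3 > 865.8 is false
Combine:
[1.1.1.1] false OR true = true
[1.1.1.2.1] true OR true = true
[1.1.1.2] NOT true = false
[1.1.1] true AND false = false
[1.1.2.1.1] false OR false = false
[1.1.2.1] NOT false = true
[1.1.2] NOT true = false
[1.1.3.1.3] NOT false = true
[1.1.3.1] true AND true AND true = true
[1.1.3] NOT true = false
[1.1.4.2] false OR false = false
[1.1.4.3] false OR false = false
[1.1.4] false AND false AND false = false
[1.1] false OR false OR false OR false = false
[1] NOT false = true
[2] false → false (antecedent false ⇒ implication holds) = true
[root] true AND true = true
Overall: true → cleared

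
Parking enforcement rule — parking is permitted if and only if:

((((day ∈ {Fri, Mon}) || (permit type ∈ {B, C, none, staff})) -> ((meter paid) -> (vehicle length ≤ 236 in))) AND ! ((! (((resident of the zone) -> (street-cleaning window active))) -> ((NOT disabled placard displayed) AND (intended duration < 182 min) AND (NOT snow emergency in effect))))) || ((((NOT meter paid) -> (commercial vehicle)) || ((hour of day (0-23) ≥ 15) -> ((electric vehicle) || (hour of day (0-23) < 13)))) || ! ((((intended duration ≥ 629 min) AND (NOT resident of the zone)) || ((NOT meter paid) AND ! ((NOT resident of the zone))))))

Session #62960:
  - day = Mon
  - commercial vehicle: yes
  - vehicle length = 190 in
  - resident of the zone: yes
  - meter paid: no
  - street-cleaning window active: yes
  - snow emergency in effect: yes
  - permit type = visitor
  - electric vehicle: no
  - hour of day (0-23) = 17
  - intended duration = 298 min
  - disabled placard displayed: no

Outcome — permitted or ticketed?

Atomic conditions:
  day ∈ {Fri, Mon}: Mon is in the set → true
  permit type ∈ {B, C, none, staff}: visitor is not in the set → false
  meter paid: no → false
  vehicle length ≤ 236 in: 190 ≤ 236 is true
  resident of the zone: yes → true
  street-cleaning window active: yes → true
  NOT disabled placard displayed: no → true
  intended duration < 182 min: 298 < 182 is false
  NOT snow emergency in effect: yes → false
  NOT meter paid: no → true
  commercial vehicle: yes → true
  hour of day (0-23) ≥ 15: 17 ≥ 15 is true
  electric vehicle: no → false
  hour of day (0-23) < 13: 17 < 13 is false
  intended duration ≥ 629 min: 298 ≥ 629 is false
  NOT resident of the zone: yes → false
Combine:
[1.1.1] true OR false = true
[1.1.2] false → true (antecedent false ⇒ implication holds) = true
[1.1] true → true = true
[1.2.1.1.1] true → true = true
[1.2.1.1] NOT true = false
[1.2.1.2] true AND false AND false = false
[1.2.1] false → false (antecedent false ⇒ implication holds) = true
[1.2] NOT true = false
[1] true AND false = false
[2.1.1] true → true = true
[2.1.2.2] false OR false = false
[2.1.2] true → false = false
[2.1] true OR false = true
[2.2.1.1] false AND false = false
[2.2.1.2.2] NOT false = true
[2.2.1.2] true AND true = true
[2.2.1] false OR true = true
[2.2] NOT true = false
[2] true OR false = true
[root] false OR true = true
Overall: true → permitted

Permitted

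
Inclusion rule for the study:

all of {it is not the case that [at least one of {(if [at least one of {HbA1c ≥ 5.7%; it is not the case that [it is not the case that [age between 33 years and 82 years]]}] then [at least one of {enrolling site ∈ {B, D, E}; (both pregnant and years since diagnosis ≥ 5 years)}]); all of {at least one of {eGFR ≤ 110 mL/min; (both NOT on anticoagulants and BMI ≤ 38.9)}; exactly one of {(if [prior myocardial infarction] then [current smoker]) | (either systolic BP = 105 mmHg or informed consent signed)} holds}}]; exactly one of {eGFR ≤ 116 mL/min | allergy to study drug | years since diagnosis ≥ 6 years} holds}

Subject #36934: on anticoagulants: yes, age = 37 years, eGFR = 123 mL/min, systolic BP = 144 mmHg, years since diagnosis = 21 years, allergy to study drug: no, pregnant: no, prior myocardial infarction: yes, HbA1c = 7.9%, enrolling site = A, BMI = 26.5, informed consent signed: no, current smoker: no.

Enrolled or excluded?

Enrolled

Atomic conditions:
  HbA1c ≥ 5.7%: 7.9 ≥ 5.7 is true
  age between 33 years and 82 years: 37 in [33, 82] is true
  enrolling site ∈ {B, D, E}: A is not in the set → false
  pregnant: no → false
  years since diagnosis ≥ 5 years: 21 ≥ 5 is true
  eGFR ≤ 110 mL/min: 123 ≤ 110 is false
  NOT on anticoagulants: yes → false
  BMI ≤ 38.9: 26.5 ≤ 38.9 is true
  prior myocardial infarction: yes → true
  current smoker: no → false
  systolic BP = 105 mmHg: 144 == 105 is false
  informed consent signed: no → false
  eGFR ≤ 116 mL/min: 123 ≤ 116 is false
  allergy to study drug: no → false
  years since diagnosis ≥ 6 years: 21 ≥ 6 is true
Combine:
[1.1.1.1.2.1] NOT true = false
[1.1.1.1.2] NOT false = true
[1.1.1.1] true OR true = true
[1.1.1.2.2] false AND true = false
[1.1.1.2] false OR false = false
[1.1.1] true → false = false
[1.1.2.1.2] false AND true = false
[1.1.2.1] false OR false = false
[1.1.2.2.1] true → false = false
[1.1.2.2.2] false OR false = false
[1.1.2.2] exactly-one(false, false) = false
[1.1.2] false AND false = false
[1.1] false OR false = false
[1] NOT false = true
[2] exactly-one(false, false, true) = true
[root] true AND true = true
Overall: true → enrolled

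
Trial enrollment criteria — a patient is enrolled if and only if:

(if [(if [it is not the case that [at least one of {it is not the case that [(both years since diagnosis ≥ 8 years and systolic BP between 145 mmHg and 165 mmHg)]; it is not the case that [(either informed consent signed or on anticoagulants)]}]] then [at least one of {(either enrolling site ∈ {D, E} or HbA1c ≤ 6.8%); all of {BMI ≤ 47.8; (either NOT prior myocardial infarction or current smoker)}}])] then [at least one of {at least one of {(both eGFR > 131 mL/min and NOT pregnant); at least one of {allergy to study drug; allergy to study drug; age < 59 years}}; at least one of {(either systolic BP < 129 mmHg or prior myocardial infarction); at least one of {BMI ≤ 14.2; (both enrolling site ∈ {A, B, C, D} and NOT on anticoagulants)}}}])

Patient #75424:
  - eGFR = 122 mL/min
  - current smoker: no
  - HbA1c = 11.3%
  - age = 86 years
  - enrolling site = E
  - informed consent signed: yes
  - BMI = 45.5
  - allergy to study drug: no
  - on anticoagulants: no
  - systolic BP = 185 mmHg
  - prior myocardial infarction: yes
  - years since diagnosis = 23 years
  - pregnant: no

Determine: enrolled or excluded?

Enrolled

Atomic conditions:
  years since diagnosis ≥ 8 years: 23 ≥ 8 is true
  systolic BP between 145 mmHg and 165 mmHg: 185 in [145, 165] is false
  informed consent signed: yes → true
  on anticoagulants: no → false
  enrolling site ∈ {D, E}: E is in the set → true
  HbA1c ≤ 6.8%: 11.3 ≤ 6.8 is false
  BMI ≤ 47.8: 45.5 ≤ 47.8 is true
  NOT prior myocardial infarction: yes → false
  current smoker: no → false
  eGFR > 131 mL/min: 122 > 131 is false
  NOT pregnant: no → true
  allergy to study drug: no → false
  age < 59 years: 86 < 59 is false
  systolic BP < 129 mmHg: 185 < 129 is false
  prior myocardial infarction: yes → true
  BMI ≤ 14.2: 45.5 ≤ 14.2 is false
  enrolling site ∈ {A, B, C, D}: E is not in the set → false
  NOT on anticoagulants: no → true
Combine:
[1.1.1.1.1] true AND false = false
[1.1.1.1] NOT false = true
[1.1.1.2.1] true OR false = true
[1.1.1.2] NOT true = false
[1.1.1] true OR false = true
[1.1] NOT true = false
[1.2.1] true OR false = true
[1.2.2.2] false OR false = false
[1.2.2] true AND false = false
[1.2] true OR false = true
[1] false → true (antecedent false ⇒ implication holds) = true
[2.1.1] false AND true = false
[2.1.2] false OR false OR false = false
[2.1] false OR false = false
[2.2.1] false OR true = true
[2.2.2.2] false AND true = false
[2.2.2] false OR false = false
[2.2] true OR false = true
[2] false OR true = true
[root] true → true = true
Overall: true → enrolled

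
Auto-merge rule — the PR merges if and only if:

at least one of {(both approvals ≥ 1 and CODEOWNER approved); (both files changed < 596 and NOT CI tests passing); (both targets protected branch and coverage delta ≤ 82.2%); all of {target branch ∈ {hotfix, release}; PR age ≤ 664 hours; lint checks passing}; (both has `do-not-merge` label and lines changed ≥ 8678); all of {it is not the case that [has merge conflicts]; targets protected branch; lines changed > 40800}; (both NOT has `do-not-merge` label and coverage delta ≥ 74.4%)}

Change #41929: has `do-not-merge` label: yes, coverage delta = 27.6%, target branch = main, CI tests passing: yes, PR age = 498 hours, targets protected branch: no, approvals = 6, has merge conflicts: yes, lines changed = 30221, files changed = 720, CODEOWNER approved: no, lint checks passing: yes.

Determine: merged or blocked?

Atomic conditions:
  approvals ≥ 1: 6 ≥ 1 is true
  CODEOWNER approved: no → false
  files changed < 596: 720 < 596 is false
  NOT CI tests passing: yes → false
  targets protected branch: no → false
  coverage delta ≤ 82.2%: 27.6 ≤ 82.2 is true
  target branch ∈ {hotfix, release}: main is not in the set → false
  PR age ≤ 664 hours: 498 ≤ 664 is true
  lint checks passing: yes → true
  has `do-not-merge` label: yes → true
  lines changed ≥ 8678: 30221 ≥ 8678 is true
  has merge conflicts: yes → true
  lines changed > 40800: 30221 > 40800 is false
  NOT has `do-not-merge` label: yes → false
  coverage delta ≥ 74.4%: 27.6 ≥ 74.4 is false
Combine:
[1] true AND false = false
[2] false AND false = false
[3] false AND true = false
[4] false AND true AND true = false
[5] true AND true = true
[6.1] NOT true = false
[6] false AND false AND false = false
[7] false AND false = false
[root] false OR false OR false OR false OR true OR false OR false = true
Overall: true → merged

Merged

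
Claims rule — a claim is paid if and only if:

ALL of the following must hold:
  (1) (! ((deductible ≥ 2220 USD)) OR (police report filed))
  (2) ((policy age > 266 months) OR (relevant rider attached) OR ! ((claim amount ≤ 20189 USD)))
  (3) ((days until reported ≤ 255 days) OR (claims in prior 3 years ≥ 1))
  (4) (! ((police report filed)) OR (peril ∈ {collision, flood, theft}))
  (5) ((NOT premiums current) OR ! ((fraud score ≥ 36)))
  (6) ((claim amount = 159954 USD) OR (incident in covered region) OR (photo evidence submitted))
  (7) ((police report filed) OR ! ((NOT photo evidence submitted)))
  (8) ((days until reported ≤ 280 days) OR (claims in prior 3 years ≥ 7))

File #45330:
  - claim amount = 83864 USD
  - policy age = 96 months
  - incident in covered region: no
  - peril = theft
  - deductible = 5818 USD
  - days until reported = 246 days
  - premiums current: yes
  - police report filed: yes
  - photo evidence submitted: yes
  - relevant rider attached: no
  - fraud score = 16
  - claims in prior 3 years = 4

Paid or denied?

Atomic conditions:
  deductible ≥ 2220 USD: 5818 ≥ 2220 is true
  police report filed: yes → true
  policy age > 266 months: 96 > 266 is false
  relevant rider attached: no → false
  claim amount ≤ 20189 USD: 83864 ≤ 20189 is false
  days until reported ≤ 255 days: 246 ≤ 255 is true
  claims in prior 3 years ≥ 1: 4 ≥ 1 is true
  peril ∈ {collision, flood, theft}: theft is in the set → true
  NOT premiums current: yes → false
  fraud score ≥ 36: 16 ≥ 36 is false
  claim amount = 159954 USD: 83864 == 159954 is false
  incident in covered region: no → false
  photo evidence submitted: yes → true
  NOT photo evidence submitted: yes → false
  days until reported ≤ 280 days: 246 ≤ 280 is true
  claims in prior 3 years ≥ 7: 4 ≥ 7 is false
Combine:
[1.1] NOT true = false
[1] false OR true = true
[2.3] NOT false = true
[2] false OR false OR true = true
[3] true OR true = true
[4.1] NOT true = false
[4] false OR true = true
[5.2] NOT false = true
[5] false OR true = true
[6] false OR false OR true = true
[7.2] NOT false = true
[7] true OR true = true
[8] true OR false = true
[root] true AND true AND true AND true AND true AND true AND true AND true = true
Overall: true → paid

Paid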